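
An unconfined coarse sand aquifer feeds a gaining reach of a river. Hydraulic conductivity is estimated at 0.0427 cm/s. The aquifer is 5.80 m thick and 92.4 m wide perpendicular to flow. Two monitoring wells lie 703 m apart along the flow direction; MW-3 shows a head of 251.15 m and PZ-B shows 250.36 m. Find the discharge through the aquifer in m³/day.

22.2

Convert K: 0.0427 cm/s × 864 = 36.89 m/day.
Cross-sectional area A = 92.4 × 5.80 = 535.9 m².
Hydraulic gradient i = (251.15 − 250.36) / 703 = 0.79 / 703 = 0.001124.
Darcy's law: Q = K · A · i = 36.89 × 535.9 × 0.001124 = 22.22 m³/day.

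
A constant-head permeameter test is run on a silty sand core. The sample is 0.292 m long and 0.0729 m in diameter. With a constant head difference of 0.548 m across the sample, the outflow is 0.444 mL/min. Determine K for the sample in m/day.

0.0816

Cross-sectional area A = π·(d/2)² = π × (0.0729/2)² = 0.004174 m².
Convert discharge: 0.444 mL/min = 7.400e-09 m³/s.
Darcy's law rearranged: K = Q·L / (A·Δh) = 7.400e-09 × 0.292 / (0.004174 × 0.548) = 9.447e-07 m/s = 0.08162 m/day.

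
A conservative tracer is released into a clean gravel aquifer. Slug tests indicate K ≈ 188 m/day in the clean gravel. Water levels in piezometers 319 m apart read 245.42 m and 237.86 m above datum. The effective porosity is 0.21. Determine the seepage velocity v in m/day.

Hydraulic gradient i = (245.42 − 237.86) / 319 = 7.56 / 319 = 0.02370.
Darcy flux q = K · i = 188.0 × 0.02370 = 4.455 m/day.
Seepage velocity v = q / n_e = 4.455 / 0.21 = 21.22 m/day.

21.2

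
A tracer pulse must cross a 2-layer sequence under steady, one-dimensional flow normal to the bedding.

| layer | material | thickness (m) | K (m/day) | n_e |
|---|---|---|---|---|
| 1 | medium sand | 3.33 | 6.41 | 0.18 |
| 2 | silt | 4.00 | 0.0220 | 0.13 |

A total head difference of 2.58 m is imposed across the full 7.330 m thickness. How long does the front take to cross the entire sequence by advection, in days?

79.1

With flow normal to the layers, continuity requires the same specific discharge q through every layer.
Σ(b_i/K_i) = 3.33/6.41 + 4.00/0.0220 = 182.3 d.
q = Δh / Σ(b_i/K_i) = 2.58 / 182.3 = 0.01415 m/day.
In each layer the seepage velocity is v_i = q/n_i, so the layer transit time is t_i = b_i·n_i / q:
  layer 1 (medium sand): t_1 = 3.33 × 0.18 / 0.01415 = 42.36 d
  layer 2 (silt): t_2 = 4.00 × 0.13 / 0.01415 = 36.75 d
Total t = Σ t_i = 79.11 days.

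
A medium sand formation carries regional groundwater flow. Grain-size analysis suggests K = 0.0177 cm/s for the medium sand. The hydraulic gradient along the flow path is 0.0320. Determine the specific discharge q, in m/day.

Convert K: 0.0177 cm/s × 864 = 15.29 m/day.
Hydraulic gradient i = 0.0320.
Specific discharge q = K · i = 15.29 × 0.03200 = 0.4894 m/day.

0.489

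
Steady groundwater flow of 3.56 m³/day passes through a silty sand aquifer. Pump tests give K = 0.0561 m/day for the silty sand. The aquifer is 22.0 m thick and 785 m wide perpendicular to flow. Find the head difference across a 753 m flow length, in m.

2.77

Cross-sectional area A = 785 × 22.0 = 17270 m².
From Q = K·A·i, i = Q / (K·A) = 3.56 / (0.05610 × 17270) = 0.003674.
Head loss Δh = i · L = 0.003674 × 753 = 2.767 m.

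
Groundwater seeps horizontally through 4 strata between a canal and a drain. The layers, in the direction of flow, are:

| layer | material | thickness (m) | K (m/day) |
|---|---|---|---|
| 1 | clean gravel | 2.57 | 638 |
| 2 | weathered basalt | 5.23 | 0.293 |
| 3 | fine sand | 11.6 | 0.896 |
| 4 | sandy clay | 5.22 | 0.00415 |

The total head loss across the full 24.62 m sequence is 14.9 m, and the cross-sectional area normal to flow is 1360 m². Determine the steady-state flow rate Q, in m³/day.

Flow is perpendicular to layering, so the layers act in series and the equivalent K is the thickness-weighted harmonic mean.
Total thickness L = 2.57 + 5.23 + 11.6 + 5.22 = 24.62 m.
Σ(b_i/K_i) = 2.57/638 + 5.23/0.293 + 11.6/0.896 + 5.22/0.00415 = 1289 d.
K_eq = L / Σ(b_i/K_i) = 24.62 / 1289 = 0.01911 m/day.
Q = K_eq · A · (Δh/L) = 0.01911 × 1360 × (14.9/24.62) = 15.73 m³/day.

15.7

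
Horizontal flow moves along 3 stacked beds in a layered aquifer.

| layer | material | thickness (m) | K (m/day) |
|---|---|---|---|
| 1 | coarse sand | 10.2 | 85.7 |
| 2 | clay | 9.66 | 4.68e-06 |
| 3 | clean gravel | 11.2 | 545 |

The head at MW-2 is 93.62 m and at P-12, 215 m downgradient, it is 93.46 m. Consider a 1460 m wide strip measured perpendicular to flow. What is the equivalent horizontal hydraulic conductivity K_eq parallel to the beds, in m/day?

Flow is parallel to layering, so each bed carries its own Darcy discharge and the transmissivities add.
Σ(K_i·b_i) = 85.7×10.2 + 4.68e-06×9.66 + 545×11.2 = 6978 m²/day.
Total thickness b = 31.06 m, so K_eq = Σ(K_i·b_i)/b = 224.7 m/day.

225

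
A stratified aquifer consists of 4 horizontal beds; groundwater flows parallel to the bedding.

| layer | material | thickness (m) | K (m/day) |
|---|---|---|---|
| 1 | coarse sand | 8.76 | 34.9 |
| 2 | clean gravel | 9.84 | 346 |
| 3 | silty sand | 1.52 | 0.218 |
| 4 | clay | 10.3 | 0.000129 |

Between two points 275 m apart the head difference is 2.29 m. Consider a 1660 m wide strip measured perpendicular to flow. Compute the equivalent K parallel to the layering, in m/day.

122

Flow is parallel to layering, so each bed carries its own Darcy discharge and the transmissivities add.
Σ(K_i·b_i) = 34.9×8.76 + 346×9.84 + 0.218×1.52 + 0.000129×10.3 = 3711 m²/day.
Total thickness b = 30.42 m, so K_eq = Σ(K_i·b_i)/b = 122.0 m/day.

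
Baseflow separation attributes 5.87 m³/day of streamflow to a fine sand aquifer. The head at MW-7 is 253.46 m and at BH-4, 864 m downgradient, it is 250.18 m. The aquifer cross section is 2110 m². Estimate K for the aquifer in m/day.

Hydraulic gradient i = (253.46 − 250.18) / 864 = 3.28 / 864 = 0.003796.
From Q = K·A·i, K = Q / (A·i) = 5.87 / (2110 × 0.003796) = 0.7328 m/day.

0.733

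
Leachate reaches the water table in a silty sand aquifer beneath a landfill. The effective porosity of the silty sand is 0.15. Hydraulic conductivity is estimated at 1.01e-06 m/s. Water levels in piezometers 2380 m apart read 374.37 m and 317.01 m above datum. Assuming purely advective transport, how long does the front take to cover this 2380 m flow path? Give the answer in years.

465

Convert K: 1.01e-06 m/s × 86400 = 0.08726 m/day.
Hydraulic gradient i = (374.37 − 317.01) / 2380 = 57.36 / 2380 = 0.02410.
Darcy flux q = K · i = 0.08726 × 0.02410 = 0.002103 m/day.
Seepage velocity v = q / n_e = 0.002103 / 0.15 = 0.01402 m/day.
Travel time t = L / v = 2380 / 0.01402 = 1.697e+05 days = 464.7 years.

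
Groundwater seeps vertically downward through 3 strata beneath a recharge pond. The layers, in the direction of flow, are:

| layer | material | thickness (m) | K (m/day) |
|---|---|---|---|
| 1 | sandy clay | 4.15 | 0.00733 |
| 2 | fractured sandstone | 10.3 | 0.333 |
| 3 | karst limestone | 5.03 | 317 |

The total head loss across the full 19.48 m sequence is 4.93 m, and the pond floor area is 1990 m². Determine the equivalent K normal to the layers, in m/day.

0.0326

Flow is perpendicular to layering, so the layers act in series and the equivalent K is the thickness-weighted harmonic mean.
Total thickness L = 4.15 + 10.3 + 5.03 = 19.48 m.
Σ(b_i/K_i) = 4.15/0.00733 + 10.3/0.333 + 5.03/317 = 597.1 d.
K_eq = L / Σ(b_i/K_i) = 19.48 / 597.1 = 0.03262 m/day.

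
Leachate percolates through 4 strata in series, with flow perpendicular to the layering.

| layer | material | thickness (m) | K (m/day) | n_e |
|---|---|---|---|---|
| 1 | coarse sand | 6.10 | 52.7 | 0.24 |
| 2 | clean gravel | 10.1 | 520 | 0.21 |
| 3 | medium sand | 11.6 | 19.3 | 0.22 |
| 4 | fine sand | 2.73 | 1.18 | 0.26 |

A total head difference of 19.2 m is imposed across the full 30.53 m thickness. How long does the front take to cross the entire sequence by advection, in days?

1.09

With flow normal to the layers, continuity requires the same specific discharge q through every layer.
Σ(b_i/K_i) = 6.10/52.7 + 10.1/520 + 11.6/19.3 + 2.73/1.18 = 3.050 d.
q = Δh / Σ(b_i/K_i) = 19.2 / 3.050 = 6.296 m/day.
In each layer the seepage velocity is v_i = q/n_i, so the layer transit time is t_i = b_i·n_i / q:
  layer 1 (coarse sand): t_1 = 6.10 × 0.24 / 6.296 = 0.2325 d
  layer 2 (clean gravel): t_2 = 10.1 × 0.21 / 6.296 = 0.3369 d
  layer 3 (medium sand): t_3 = 11.6 × 0.22 / 6.296 = 0.4054 d
  layer 4 (fine sand): t_4 = 2.73 × 0.26 / 6.296 = 0.1127 d
Total t = Σ t_i = 1.088 days.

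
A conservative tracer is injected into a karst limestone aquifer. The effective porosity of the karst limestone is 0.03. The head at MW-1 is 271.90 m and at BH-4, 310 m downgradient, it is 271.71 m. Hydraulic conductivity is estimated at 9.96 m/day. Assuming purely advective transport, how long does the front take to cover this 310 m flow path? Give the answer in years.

Hydraulic gradient i = (271.90 − 271.71) / 310 = 0.19 / 310 = 0.0006129.
Darcy flux q = K · i = 9.960 × 0.0006129 = 0.006105 m/day.
Seepage velocity v = q / n_e = 0.006105 / 0.03 = 0.2035 m/day.
Travel time t = L / v = 310 / 0.2035 = 1523 days = 4.171 years.

4.17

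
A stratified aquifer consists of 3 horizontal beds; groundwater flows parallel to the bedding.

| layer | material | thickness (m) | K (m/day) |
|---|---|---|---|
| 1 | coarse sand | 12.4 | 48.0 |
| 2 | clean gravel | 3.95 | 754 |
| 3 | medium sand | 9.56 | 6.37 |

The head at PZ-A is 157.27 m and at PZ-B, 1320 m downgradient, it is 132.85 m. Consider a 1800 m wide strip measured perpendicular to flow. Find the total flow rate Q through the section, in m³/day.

Flow is parallel to layering, so each bed carries its own Darcy discharge and the transmissivities add.
Σ(K_i·b_i) = 48.0×12.4 + 754×3.95 + 6.37×9.56 = 3634 m²/day.
Hydraulic gradient i = (157.27 − 132.85) / 1320 = 24.42 / 1320 = 0.01850.
Q = Σ(K_i·b_i) · W · i = 3634 × 1800 × 0.01850 = 1.210e+05 m³/day.

121000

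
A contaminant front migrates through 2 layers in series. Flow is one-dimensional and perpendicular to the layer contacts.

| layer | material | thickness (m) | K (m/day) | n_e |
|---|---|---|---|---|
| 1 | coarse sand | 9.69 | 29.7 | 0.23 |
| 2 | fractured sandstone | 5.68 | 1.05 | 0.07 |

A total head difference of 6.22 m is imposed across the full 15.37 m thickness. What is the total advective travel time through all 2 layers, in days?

With flow normal to the layers, continuity requires the same specific discharge q through every layer.
Σ(b_i/K_i) = 9.69/29.7 + 5.68/1.05 = 5.736 d.
q = Δh / Σ(b_i/K_i) = 6.22 / 5.736 = 1.084 m/day.
In each layer the seepage velocity is v_i = q/n_i, so the layer transit time is t_i = b_i·n_i / q:
  layer 1 (coarse sand): t_1 = 9.69 × 0.23 / 1.084 = 2.055 d
  layer 2 (fractured sandstone): t_2 = 5.68 × 0.07 / 1.084 = 0.3666 d
Total t = Σ t_i = 2.422 days.

2.42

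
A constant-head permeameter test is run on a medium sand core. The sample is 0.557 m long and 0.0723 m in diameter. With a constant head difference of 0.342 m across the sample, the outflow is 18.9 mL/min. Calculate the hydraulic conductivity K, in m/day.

10.8

Cross-sectional area A = π·(d/2)² = π × (0.0723/2)² = 0.004106 m².
Convert discharge: 18.9 mL/min = 3.150e-07 m³/s.
Darcy's law rearranged: K = Q·L / (A·Δh) = 3.150e-07 × 0.557 / (0.004106 × 0.342) = 0.0001250 m/s = 10.80 m/day.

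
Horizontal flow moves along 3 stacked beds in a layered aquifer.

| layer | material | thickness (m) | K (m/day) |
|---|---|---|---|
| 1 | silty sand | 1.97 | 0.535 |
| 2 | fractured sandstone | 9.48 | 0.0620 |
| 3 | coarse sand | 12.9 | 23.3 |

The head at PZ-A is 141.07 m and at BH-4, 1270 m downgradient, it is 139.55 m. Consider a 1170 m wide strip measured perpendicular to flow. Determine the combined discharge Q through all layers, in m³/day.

423

Flow is parallel to layering, so each bed carries its own Darcy discharge and the transmissivities add.
Σ(K_i·b_i) = 0.535×1.97 + 0.0620×9.48 + 23.3×12.9 = 302.2 m²/day.
Hydraulic gradient i = (141.07 − 139.55) / 1270 = 1.52 / 1270 = 0.001197.
Q = Σ(K_i·b_i) · W · i = 302.2 × 1170 × 0.001197 = 423.2 m³/day.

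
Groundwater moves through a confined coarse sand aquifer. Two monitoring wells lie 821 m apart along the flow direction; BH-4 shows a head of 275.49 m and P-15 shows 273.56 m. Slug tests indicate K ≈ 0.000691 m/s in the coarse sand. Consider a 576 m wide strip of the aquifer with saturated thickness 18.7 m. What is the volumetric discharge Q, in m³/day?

1510

Convert K: 0.000691 m/s × 86400 = 59.70 m/day.
Cross-sectional area A = 576 × 18.7 = 10771 m².
Hydraulic gradient i = (275.49 − 273.56) / 821 = 1.93 / 821 = 0.002351.
Darcy's law: Q = K · A · i = 59.70 × 10771 × 0.002351 = 1512 m³/day.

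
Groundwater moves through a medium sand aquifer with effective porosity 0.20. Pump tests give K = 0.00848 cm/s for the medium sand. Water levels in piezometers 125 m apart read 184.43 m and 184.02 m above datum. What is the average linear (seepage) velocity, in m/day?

Convert K: 0.00848 cm/s × 864 = 7.327 m/day.
Hydraulic gradient i = (184.43 − 184.02) / 125 = 0.41 / 125 = 0.003280.
Darcy flux q = K · i = 7.327 × 0.003280 = 0.02403 m/day.
Seepage velocity v = q / n_e = 0.02403 / 0.20 = 0.1202 m/day.

0.120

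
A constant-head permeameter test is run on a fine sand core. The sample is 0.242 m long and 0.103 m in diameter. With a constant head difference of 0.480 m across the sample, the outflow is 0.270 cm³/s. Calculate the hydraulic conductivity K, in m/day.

Cross-sectional area A = π·(d/2)² = π × (0.103/2)² = 0.008332 m².
Convert discharge: 0.270 cm³/s = 2.700e-07 m³/s.
Darcy's law rearranged: K = Q·L / (A·Δh) = 2.700e-07 × 0.242 / (0.008332 × 0.480) = 1.634e-05 m/s = 1.412 m/day.

1.41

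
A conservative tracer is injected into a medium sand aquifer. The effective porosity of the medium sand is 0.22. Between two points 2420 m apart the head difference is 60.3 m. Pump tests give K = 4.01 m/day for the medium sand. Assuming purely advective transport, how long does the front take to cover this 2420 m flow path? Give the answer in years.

14.6

Hydraulic gradient i = Δh / L = 60.3 / 2420 = 0.02492.
Darcy flux q = K · i = 4.010 × 0.02492 = 0.09992 m/day.
Seepage velocity v = q / n_e = 0.09992 / 0.22 = 0.4542 m/day.
Travel time t = L / v = 2420 / 0.4542 = 5328 days = 14.59 years.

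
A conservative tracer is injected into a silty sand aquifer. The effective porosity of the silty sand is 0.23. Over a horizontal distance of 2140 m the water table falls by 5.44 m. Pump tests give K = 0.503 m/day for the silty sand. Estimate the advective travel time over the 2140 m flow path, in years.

Hydraulic gradient i = Δh / L = 5.44 / 2140 = 0.002542.
Darcy flux q = K · i = 0.5030 × 0.002542 = 0.001279 m/day.
Seepage velocity v = q / n_e = 0.001279 / 0.23 = 0.005559 m/day.
Travel time t = L / v = 2140 / 0.005559 = 3.849e+05 days = 1054 years.

1050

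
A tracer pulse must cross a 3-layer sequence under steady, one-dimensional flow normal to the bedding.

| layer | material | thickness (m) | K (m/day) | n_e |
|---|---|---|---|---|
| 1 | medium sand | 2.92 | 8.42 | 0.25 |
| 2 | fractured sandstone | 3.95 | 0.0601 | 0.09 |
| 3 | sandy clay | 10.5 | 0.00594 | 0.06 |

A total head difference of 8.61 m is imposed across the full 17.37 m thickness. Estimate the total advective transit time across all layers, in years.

With flow normal to the layers, continuity requires the same specific discharge q through every layer.
Σ(b_i/K_i) = 2.92/8.42 + 3.95/0.0601 + 10.5/0.00594 = 1834 d.
q = Δh / Σ(b_i/K_i) = 8.61 / 1834 = 0.004695 m/day.
In each layer the seepage velocity is v_i = q/n_i, so the layer transit time is t_i = b_i·n_i / q:
  layer 1 (medium sand): t_1 = 2.92 × 0.25 / 0.004695 = 155.5 d
  layer 2 (fractured sandstone): t_2 = 3.95 × 0.09 / 0.004695 = 75.71 d
  layer 3 (sandy clay): t_3 = 10.5 × 0.06 / 0.004695 = 134.2 d
Total t = Σ t_i = 365.4 days = 1.000 years.

1.00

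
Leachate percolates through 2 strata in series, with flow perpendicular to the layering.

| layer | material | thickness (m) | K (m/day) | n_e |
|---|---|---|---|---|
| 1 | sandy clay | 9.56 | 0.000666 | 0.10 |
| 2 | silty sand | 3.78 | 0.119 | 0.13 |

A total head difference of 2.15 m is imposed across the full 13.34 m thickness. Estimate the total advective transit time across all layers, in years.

With flow normal to the layers, continuity requires the same specific discharge q through every layer.
Σ(b_i/K_i) = 9.56/0.000666 + 3.78/0.119 = 14386 d.
q = Δh / Σ(b_i/K_i) = 2.15 / 14386 = 0.0001494 m/day.
In each layer the seepage velocity is v_i = q/n_i, so the layer transit time is t_i = b_i·n_i / q:
  layer 1 (sandy clay): t_1 = 9.56 × 0.10 / 0.0001494 = 6397 d
  layer 2 (silty sand): t_2 = 3.78 × 0.13 / 0.0001494 = 3288 d
Total t = Σ t_i = 9685 days = 26.52 years.

26.5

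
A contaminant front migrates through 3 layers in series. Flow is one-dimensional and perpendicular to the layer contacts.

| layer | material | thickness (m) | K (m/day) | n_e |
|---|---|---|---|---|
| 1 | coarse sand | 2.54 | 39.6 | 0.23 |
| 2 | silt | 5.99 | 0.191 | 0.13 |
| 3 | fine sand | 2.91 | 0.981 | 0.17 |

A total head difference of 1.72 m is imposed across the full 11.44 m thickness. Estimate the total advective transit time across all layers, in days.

37.1

With flow normal to the layers, continuity requires the same specific discharge q through every layer.
Σ(b_i/K_i) = 2.54/39.6 + 5.99/0.191 + 2.91/0.981 = 34.39 d.
q = Δh / Σ(b_i/K_i) = 1.72 / 34.39 = 0.05001 m/day.
In each layer the seepage velocity is v_i = q/n_i, so the layer transit time is t_i = b_i·n_i / q:
  layer 1 (coarse sand): t_1 = 2.54 × 0.23 / 0.05001 = 11.68 d
  layer 2 (silt): t_2 = 5.99 × 0.13 / 0.05001 = 15.57 d
  layer 3 (fine sand): t_3 = 2.91 × 0.17 / 0.05001 = 9.892 d
Total t = Σ t_i = 37.14 days.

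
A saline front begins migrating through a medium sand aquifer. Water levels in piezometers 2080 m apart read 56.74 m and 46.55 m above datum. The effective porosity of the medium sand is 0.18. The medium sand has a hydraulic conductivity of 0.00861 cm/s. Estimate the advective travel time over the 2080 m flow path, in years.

28.1

Convert K: 0.00861 cm/s × 864 = 7.439 m/day.
Hydraulic gradient i = (56.74 − 46.55) / 2080 = 10.19 / 2080 = 0.004899.
Darcy flux q = K · i = 7.439 × 0.004899 = 0.03644 m/day.
Seepage velocity v = q / n_e = 0.03644 / 0.18 = 0.2025 m/day.
Travel time t = L / v = 2080 / 0.2025 = 10273 days = 28.13 years.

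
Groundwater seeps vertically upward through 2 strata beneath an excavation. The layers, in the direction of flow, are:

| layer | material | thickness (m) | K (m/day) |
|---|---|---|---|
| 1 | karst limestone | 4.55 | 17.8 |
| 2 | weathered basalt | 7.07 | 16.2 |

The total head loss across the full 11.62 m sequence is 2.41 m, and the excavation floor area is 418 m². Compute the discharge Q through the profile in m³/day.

Flow is perpendicular to layering, so the layers act in series and the equivalent K is the thickness-weighted harmonic mean.
Total thickness L = 4.55 + 7.07 = 11.62 m.
Σ(b_i/K_i) = 4.55/17.8 + 7.07/16.2 = 0.6920 d.
K_eq = L / Σ(b_i/K_i) = 11.62 / 0.6920 = 16.79 m/day.
Q = K_eq · A · (Δh/L) = 16.79 × 418 × (2.41/11.62) = 1456 m³/day.

1460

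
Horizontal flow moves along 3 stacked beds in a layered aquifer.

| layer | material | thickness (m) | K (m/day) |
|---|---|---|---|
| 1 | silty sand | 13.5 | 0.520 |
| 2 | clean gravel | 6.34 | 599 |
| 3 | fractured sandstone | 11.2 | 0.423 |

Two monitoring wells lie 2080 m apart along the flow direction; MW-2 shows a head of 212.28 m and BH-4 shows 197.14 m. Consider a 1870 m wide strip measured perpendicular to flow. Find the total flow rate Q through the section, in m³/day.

Flow is parallel to layering, so each bed carries its own Darcy discharge and the transmissivities add.
Σ(K_i·b_i) = 0.520×13.5 + 599×6.34 + 0.423×11.2 = 3809 m²/day.
Hydraulic gradient i = (212.28 − 197.14) / 2080 = 15.14 / 2080 = 0.007279.
Q = Σ(K_i·b_i) · W · i = 3809 × 1870 × 0.007279 = 51852 m³/day.

51900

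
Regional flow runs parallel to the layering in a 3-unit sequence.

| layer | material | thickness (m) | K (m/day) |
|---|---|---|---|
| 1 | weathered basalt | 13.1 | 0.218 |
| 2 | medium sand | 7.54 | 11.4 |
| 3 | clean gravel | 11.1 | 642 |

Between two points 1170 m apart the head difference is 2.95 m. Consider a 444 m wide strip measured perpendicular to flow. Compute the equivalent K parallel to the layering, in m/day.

227

Flow is parallel to layering, so each bed carries its own Darcy discharge and the transmissivities add.
Σ(K_i·b_i) = 0.218×13.1 + 11.4×7.54 + 642×11.1 = 7215 m²/day.
Total thickness b = 31.74 m, so K_eq = Σ(K_i·b_i)/b = 227.3 m/day.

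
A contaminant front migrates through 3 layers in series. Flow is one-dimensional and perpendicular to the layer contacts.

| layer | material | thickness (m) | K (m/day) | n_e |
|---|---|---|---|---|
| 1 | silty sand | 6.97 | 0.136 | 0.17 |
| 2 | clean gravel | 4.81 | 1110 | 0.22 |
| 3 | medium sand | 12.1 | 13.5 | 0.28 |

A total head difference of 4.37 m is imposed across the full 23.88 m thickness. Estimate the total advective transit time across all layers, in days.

With flow normal to the layers, continuity requires the same specific discharge q through every layer.
Σ(b_i/K_i) = 6.97/0.136 + 4.81/1110 + 12.1/13.5 = 52.15 d.
q = Δh / Σ(b_i/K_i) = 4.37 / 52.15 = 0.08380 m/day.
In each layer the seepage velocity is v_i = q/n_i, so the layer transit time is t_i = b_i·n_i / q:
  layer 1 (silty sand): t_1 = 6.97 × 0.17 / 0.08380 = 14.14 d
  layer 2 (clean gravel): t_2 = 4.81 × 0.22 / 0.08380 = 12.63 d
  layer 3 (medium sand): t_3 = 12.1 × 0.28 / 0.08380 = 40.43 d
Total t = Σ t_i = 67.20 days.

67.2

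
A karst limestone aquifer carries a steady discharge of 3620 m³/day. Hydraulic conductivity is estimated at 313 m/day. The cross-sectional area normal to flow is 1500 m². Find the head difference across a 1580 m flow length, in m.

From Q = K·A·i, i = Q / (K·A) = 3620 / (313.0 × 1500) = 0.007710.
Head loss Δh = i · L = 0.007710 × 1580 = 12.18 m.

12.2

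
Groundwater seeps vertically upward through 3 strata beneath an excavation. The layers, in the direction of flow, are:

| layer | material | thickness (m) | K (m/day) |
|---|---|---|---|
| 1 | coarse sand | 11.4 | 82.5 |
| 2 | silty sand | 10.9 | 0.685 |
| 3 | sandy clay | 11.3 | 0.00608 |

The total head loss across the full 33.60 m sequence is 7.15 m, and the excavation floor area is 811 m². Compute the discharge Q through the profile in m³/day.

Flow is perpendicular to layering, so the layers act in series and the equivalent K is the thickness-weighted harmonic mean.
Total thickness L = 11.4 + 10.9 + 11.3 = 33.60 m.
Σ(b_i/K_i) = 11.4/82.5 + 10.9/0.685 + 11.3/0.00608 = 1875 d.
K_eq = L / Σ(b_i/K_i) = 33.60 / 1875 = 0.01792 m/day.
Q = K_eq · A · (Δh/L) = 0.01792 × 811 × (7.15/33.60) = 3.093 m³/day.

3.09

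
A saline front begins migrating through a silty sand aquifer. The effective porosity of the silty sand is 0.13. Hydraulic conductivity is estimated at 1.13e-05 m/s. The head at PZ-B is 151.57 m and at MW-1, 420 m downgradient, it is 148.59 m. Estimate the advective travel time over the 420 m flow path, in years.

Convert K: 1.13e-05 m/s × 86400 = 0.9763 m/day.
Hydraulic gradient i = (151.57 − 148.59) / 420 = 2.98 / 420 = 0.007095.
Darcy flux q = K · i = 0.9763 × 0.007095 = 0.006927 m/day.
Seepage velocity v = q / n_e = 0.006927 / 0.13 = 0.05329 m/day.
Travel time t = L / v = 420 / 0.05329 = 7882 days = 21.58 years.

21.6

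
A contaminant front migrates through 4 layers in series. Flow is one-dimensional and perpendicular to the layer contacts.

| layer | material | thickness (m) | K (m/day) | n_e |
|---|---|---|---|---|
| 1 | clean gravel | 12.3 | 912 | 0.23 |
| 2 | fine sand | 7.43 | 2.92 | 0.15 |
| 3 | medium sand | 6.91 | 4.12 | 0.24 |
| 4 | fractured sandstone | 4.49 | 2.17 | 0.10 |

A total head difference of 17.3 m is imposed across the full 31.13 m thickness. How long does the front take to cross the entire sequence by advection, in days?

2.21

With flow normal to the layers, continuity requires the same specific discharge q through every layer.
Σ(b_i/K_i) = 12.3/912 + 7.43/2.92 + 6.91/4.12 + 4.49/2.17 = 6.304 d.
q = Δh / Σ(b_i/K_i) = 17.3 / 6.304 = 2.744 m/day.
In each layer the seepage velocity is v_i = q/n_i, so the layer transit time is t_i = b_i·n_i / q:
  layer 1 (clean gravel): t_1 = 12.3 × 0.23 / 2.744 = 1.031 d
  layer 2 (fine sand): t_2 = 7.43 × 0.15 / 2.744 = 0.4061 d
  layer 3 (medium sand): t_3 = 6.91 × 0.24 / 2.744 = 0.6043 d
  layer 4 (fractured sandstone): t_4 = 4.49 × 0.10 / 2.744 = 0.1636 d
Total t = Σ t_i = 2.205 days.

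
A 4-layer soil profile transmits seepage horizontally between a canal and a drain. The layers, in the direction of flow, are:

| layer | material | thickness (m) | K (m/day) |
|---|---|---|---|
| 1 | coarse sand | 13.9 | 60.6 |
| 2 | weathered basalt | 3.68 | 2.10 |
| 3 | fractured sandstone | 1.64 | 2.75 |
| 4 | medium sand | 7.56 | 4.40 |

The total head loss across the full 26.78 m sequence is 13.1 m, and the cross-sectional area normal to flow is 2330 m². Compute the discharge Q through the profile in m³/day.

7100

Flow is perpendicular to layering, so the layers act in series and the equivalent K is the thickness-weighted harmonic mean.
Total thickness L = 13.9 + 3.68 + 1.64 + 7.56 = 26.78 m.
Σ(b_i/K_i) = 13.9/60.6 + 3.68/2.10 + 1.64/2.75 + 7.56/4.40 = 4.296 d.
K_eq = L / Σ(b_i/K_i) = 26.78 / 4.296 = 6.233 m/day.
Q = K_eq · A · (Δh/L) = 6.233 × 2330 × (13.1/26.78) = 7104 m³/day.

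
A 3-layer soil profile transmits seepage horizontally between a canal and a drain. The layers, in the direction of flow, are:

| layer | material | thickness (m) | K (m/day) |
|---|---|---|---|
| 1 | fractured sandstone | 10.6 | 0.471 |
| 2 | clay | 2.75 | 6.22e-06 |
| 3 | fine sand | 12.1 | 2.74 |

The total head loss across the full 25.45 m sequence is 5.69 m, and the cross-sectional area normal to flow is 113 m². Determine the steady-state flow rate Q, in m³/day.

0.00145

Flow is perpendicular to layering, so the layers act in series and the equivalent K is the thickness-weighted harmonic mean.
Total thickness L = 10.6 + 2.75 + 12.1 = 25.45 m.
Σ(b_i/K_i) = 10.6/0.471 + 2.75/6.22e-06 + 12.1/2.74 = 4.421e+05 d.
K_eq = L / Σ(b_i/K_i) = 25.45 / 4.421e+05 = 5.756e-05 m/day.
Q = K_eq · A · (Δh/L) = 5.756e-05 × 113 × (5.69/25.45) = 0.001454 m³/day.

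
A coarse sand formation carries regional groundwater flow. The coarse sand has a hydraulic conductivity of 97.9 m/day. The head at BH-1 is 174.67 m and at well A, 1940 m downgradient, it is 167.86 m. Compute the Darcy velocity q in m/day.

Hydraulic gradient i = (174.67 − 167.86) / 1940 = 6.81 / 1940 = 0.003510.
Specific discharge q = K · i = 97.90 × 0.003510 = 0.3437 m/day.

0.344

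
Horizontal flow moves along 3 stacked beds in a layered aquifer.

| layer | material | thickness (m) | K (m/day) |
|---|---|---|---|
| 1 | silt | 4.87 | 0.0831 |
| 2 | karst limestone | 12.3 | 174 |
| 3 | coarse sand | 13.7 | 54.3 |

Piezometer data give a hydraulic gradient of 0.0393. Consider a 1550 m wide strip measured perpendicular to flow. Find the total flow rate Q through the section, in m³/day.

176000

Flow is parallel to layering, so each bed carries its own Darcy discharge and the transmissivities add.
Σ(K_i·b_i) = 0.0831×4.87 + 174×12.3 + 54.3×13.7 = 2885 m²/day.
Hydraulic gradient i = 0.0393.
Q = Σ(K_i·b_i) · W · i = 2885 × 1550 × 0.03930 = 1.757e+05 m³/day.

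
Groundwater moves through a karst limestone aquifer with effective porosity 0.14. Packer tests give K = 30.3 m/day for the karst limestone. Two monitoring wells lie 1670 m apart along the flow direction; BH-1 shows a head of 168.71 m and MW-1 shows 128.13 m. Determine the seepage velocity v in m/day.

Hydraulic gradient i = (168.71 − 128.13) / 1670 = 40.58 / 1670 = 0.02430.
Darcy flux q = K · i = 30.30 × 0.02430 = 0.7363 m/day.
Seepage velocity v = q / n_e = 0.7363 / 0.14 = 5.259 m/day.

5.26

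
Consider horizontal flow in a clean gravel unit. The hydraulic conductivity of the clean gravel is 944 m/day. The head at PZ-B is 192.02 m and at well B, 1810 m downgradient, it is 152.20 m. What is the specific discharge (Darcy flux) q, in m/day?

20.8

Hydraulic gradient i = (192.02 − 152.20) / 1810 = 39.82 / 1810 = 0.02200.
Specific discharge q = K · i = 944.0 × 0.02200 = 20.77 m/day.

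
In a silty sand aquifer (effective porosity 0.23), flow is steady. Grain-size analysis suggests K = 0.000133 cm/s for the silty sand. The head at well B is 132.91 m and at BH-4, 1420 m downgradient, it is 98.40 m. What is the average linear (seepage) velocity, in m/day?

0.0121

Convert K: 0.000133 cm/s × 864 = 0.1149 m/day.
Hydraulic gradient i = (132.91 − 98.40) / 1420 = 34.51 / 1420 = 0.02430.
Darcy flux q = K · i = 0.1149 × 0.02430 = 0.002793 m/day.
Seepage velocity v = q / n_e = 0.002793 / 0.23 = 0.01214 m/day.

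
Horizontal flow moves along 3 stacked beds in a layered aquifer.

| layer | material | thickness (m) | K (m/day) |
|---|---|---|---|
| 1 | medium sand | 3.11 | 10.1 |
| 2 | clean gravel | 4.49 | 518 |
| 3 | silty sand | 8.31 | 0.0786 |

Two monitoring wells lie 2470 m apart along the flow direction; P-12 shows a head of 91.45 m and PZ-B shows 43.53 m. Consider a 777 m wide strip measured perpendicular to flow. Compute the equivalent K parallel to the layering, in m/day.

Flow is parallel to layering, so each bed carries its own Darcy discharge and the transmissivities add.
Σ(K_i·b_i) = 10.1×3.11 + 518×4.49 + 0.0786×8.31 = 2358 m²/day.
Total thickness b = 15.91 m, so K_eq = Σ(K_i·b_i)/b = 148.2 m/day.

148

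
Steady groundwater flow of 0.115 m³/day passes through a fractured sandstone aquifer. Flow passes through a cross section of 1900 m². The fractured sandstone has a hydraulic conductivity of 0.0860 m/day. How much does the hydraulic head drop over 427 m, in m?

0.301

From Q = K·A·i, i = Q / (K·A) = 0.115 / (0.08600 × 1900) = 0.0007038.
Head loss Δh = i · L = 0.0007038 × 427 = 0.3005 m.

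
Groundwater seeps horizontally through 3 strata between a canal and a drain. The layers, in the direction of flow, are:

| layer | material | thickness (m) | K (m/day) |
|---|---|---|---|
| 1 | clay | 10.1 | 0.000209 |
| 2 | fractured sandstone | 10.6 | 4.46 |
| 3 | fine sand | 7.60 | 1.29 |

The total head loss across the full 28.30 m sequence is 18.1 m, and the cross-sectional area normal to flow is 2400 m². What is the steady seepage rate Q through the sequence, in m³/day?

Flow is perpendicular to layering, so the layers act in series and the equivalent K is the thickness-weighted harmonic mean.
Total thickness L = 10.1 + 10.6 + 7.60 = 28.30 m.
Σ(b_i/K_i) = 10.1/0.000209 + 10.6/4.46 + 7.60/1.29 = 48334 d.
K_eq = L / Σ(b_i/K_i) = 28.30 / 48334 = 0.0005855 m/day.
Q = K_eq · A · (Δh/L) = 0.0005855 × 2400 × (18.1/28.30) = 0.8988 m³/day.

0.899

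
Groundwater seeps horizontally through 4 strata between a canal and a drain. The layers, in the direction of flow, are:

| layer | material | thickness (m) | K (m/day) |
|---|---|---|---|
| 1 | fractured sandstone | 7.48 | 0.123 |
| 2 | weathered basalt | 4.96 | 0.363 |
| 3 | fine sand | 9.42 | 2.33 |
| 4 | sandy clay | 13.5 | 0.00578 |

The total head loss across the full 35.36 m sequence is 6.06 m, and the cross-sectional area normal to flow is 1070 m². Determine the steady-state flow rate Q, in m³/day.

2.69

Flow is perpendicular to layering, so the layers act in series and the equivalent K is the thickness-weighted harmonic mean.
Total thickness L = 7.48 + 4.96 + 9.42 + 13.5 = 35.36 m.
Σ(b_i/K_i) = 7.48/0.123 + 4.96/0.363 + 9.42/2.33 + 13.5/0.00578 = 2414 d.
K_eq = L / Σ(b_i/K_i) = 35.36 / 2414 = 0.01465 m/day.
Q = K_eq · A · (Δh/L) = 0.01465 × 1070 × (6.06/35.36) = 2.686 m³/day.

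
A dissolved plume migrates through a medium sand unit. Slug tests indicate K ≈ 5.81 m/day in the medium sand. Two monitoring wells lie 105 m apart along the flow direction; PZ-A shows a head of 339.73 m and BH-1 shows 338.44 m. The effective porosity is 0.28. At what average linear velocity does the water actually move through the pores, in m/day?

0.255

Hydraulic gradient i = (339.73 − 338.44) / 105 = 1.29 / 105 = 0.01229.
Darcy flux q = K · i = 5.810 × 0.01229 = 0.07138 m/day.
Seepage velocity v = q / n_e = 0.07138 / 0.28 = 0.2549 m/day.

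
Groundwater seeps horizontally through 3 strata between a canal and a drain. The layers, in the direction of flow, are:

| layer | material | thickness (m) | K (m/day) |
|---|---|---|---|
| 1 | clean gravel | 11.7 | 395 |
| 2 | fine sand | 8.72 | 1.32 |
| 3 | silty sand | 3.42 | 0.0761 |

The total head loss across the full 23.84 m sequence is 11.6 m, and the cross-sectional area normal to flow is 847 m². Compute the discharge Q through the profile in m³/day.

Flow is perpendicular to layering, so the layers act in series and the equivalent K is the thickness-weighted harmonic mean.
Total thickness L = 11.7 + 8.72 + 3.42 = 23.84 m.
Σ(b_i/K_i) = 11.7/395 + 8.72/1.32 + 3.42/0.0761 = 51.58 d.
K_eq = L / Σ(b_i/K_i) = 23.84 / 51.58 = 0.4622 m/day.
Q = K_eq · A · (Δh/L) = 0.4622 × 847 × (11.6/23.84) = 190.5 m³/day.

190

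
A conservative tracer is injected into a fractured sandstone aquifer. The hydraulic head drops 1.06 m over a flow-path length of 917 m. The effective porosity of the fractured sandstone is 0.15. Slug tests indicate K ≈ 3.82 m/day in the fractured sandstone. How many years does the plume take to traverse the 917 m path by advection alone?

Hydraulic gradient i = Δh / L = 1.06 / 917 = 0.001156.
Darcy flux q = K · i = 3.820 × 0.001156 = 0.004416 m/day.
Seepage velocity v = q / n_e = 0.004416 / 0.15 = 0.02944 m/day.
Travel time t = L / v = 917 / 0.02944 = 31150 days = 85.28 years.

85.3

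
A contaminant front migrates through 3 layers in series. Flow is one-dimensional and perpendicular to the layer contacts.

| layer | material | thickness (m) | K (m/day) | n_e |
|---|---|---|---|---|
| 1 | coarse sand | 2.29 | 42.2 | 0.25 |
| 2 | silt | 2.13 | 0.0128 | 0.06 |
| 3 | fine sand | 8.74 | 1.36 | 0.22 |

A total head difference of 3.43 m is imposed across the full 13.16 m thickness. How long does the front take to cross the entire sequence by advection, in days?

132

With flow normal to the layers, continuity requires the same specific discharge q through every layer.
Σ(b_i/K_i) = 2.29/42.2 + 2.13/0.0128 + 8.74/1.36 = 172.9 d.
q = Δh / Σ(b_i/K_i) = 3.43 / 172.9 = 0.01984 m/day.
In each layer the seepage velocity is v_i = q/n_i, so the layer transit time is t_i = b_i·n_i / q:
  layer 1 (coarse sand): t_1 = 2.29 × 0.25 / 0.01984 = 28.86 d
  layer 2 (silt): t_2 = 2.13 × 0.06 / 0.01984 = 6.442 d
  layer 3 (fine sand): t_3 = 8.74 × 0.22 / 0.01984 = 96.92 d
Total t = Σ t_i = 132.2 days.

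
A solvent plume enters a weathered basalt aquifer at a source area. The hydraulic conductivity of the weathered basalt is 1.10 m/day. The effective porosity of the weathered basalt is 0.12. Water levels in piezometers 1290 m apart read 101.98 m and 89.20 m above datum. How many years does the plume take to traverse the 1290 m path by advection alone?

Hydraulic gradient i = (101.98 − 89.20) / 1290 = 12.78 / 1290 = 0.009907.
Darcy flux q = K · i = 1.100 × 0.009907 = 0.01090 m/day.
Seepage velocity v = q / n_e = 0.01090 / 0.12 = 0.09081 m/day.
Travel time t = L / v = 1290 / 0.09081 = 14205 days = 38.89 years.

38.9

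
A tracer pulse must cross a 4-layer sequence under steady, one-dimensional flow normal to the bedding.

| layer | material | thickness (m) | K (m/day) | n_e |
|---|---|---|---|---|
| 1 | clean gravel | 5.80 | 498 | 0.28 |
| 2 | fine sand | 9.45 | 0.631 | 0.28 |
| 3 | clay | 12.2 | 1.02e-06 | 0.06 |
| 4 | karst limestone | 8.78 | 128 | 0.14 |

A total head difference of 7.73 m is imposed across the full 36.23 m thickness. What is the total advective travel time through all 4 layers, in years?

26400

With flow normal to the layers, continuity requires the same specific discharge q through every layer.
Σ(b_i/K_i) = 5.80/498 + 9.45/0.631 + 12.2/1.02e-06 + 8.78/128 = 1.196e+07 d.
q = Δh / Σ(b_i/K_i) = 7.73 / 1.196e+07 = 6.463e-07 m/day.
In each layer the seepage velocity is v_i = q/n_i, so the layer transit time is t_i = b_i·n_i / q:
  layer 1 (clean gravel): t_1 = 5.80 × 0.28 / 6.463e-07 = 2.513e+06 d
  layer 2 (fine sand): t_2 = 9.45 × 0.28 / 6.463e-07 = 4.094e+06 d
  layer 3 (clay): t_3 = 12.2 × 0.06 / 6.463e-07 = 1.133e+06 d
  layer 4 (karst limestone): t_4 = 8.78 × 0.14 / 6.463e-07 = 1.902e+06 d
Total t = Σ t_i = 9.642e+06 days = 26397 years.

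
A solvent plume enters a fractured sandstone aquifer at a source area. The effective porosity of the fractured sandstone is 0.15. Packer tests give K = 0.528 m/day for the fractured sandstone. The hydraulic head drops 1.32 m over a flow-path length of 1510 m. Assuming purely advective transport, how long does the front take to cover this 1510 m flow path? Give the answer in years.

Hydraulic gradient i = Δh / L = 1.32 / 1510 = 0.0008742.
Darcy flux q = K · i = 0.5280 × 0.0008742 = 0.0004616 m/day.
Seepage velocity v = q / n_e = 0.0004616 / 0.15 = 0.003077 m/day.
Travel time t = L / v = 1510 / 0.003077 = 4.907e+05 days = 1344 years.

1340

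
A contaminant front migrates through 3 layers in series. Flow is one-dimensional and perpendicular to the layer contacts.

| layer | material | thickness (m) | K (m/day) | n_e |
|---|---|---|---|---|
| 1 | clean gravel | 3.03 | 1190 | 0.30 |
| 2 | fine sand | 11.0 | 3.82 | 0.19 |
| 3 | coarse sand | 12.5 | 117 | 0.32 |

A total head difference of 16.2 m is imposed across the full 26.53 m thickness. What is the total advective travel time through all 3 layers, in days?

With flow normal to the layers, continuity requires the same specific discharge q through every layer.
Σ(b_i/K_i) = 3.03/1190 + 11.0/3.82 + 12.5/117 = 2.989 d.
q = Δh / Σ(b_i/K_i) = 16.2 / 2.989 = 5.420 m/day.
In each layer the seepage velocity is v_i = q/n_i, so the layer transit time is t_i = b_i·n_i / q:
  layer 1 (clean gravel): t_1 = 3.03 × 0.30 / 5.420 = 0.1677 d
  layer 2 (fine sand): t_2 = 11.0 × 0.19 / 5.420 = 0.3856 d
  layer 3 (coarse sand): t_3 = 12.5 × 0.32 / 5.420 = 0.7380 d
Total t = Σ t_i = 1.291 days.

1.29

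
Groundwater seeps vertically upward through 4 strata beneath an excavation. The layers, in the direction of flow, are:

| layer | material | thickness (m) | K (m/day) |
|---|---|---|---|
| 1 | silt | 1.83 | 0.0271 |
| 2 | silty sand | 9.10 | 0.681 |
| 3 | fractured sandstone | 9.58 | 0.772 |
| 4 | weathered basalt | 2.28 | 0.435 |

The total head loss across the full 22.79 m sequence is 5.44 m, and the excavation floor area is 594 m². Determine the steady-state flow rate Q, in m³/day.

32.8

Flow is perpendicular to layering, so the layers act in series and the equivalent K is the thickness-weighted harmonic mean.
Total thickness L = 1.83 + 9.10 + 9.58 + 2.28 = 22.79 m.
Σ(b_i/K_i) = 1.83/0.0271 + 9.10/0.681 + 9.58/0.772 + 2.28/0.435 = 98.54 d.
K_eq = L / Σ(b_i/K_i) = 22.79 / 98.54 = 0.2313 m/day.
Q = K_eq · A · (Δh/L) = 0.2313 × 594 × (5.44/22.79) = 32.79 m³/day.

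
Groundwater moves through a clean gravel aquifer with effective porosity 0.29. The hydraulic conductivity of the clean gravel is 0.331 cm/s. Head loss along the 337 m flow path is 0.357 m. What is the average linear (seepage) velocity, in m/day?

Convert K: 0.331 cm/s × 864 = 286.0 m/day.
Hydraulic gradient i = Δh / L = 0.357 / 337 = 0.001059.
Darcy flux q = K · i = 286.0 × 0.001059 = 0.3030 m/day.
Seepage velocity v = q / n_e = 0.3030 / 0.29 = 1.045 m/day.

1.04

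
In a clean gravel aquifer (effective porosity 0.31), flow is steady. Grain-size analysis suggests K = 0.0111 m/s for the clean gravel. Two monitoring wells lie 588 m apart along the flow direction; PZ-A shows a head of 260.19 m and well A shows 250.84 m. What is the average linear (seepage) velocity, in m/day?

49.2

Convert K: 0.0111 m/s × 86400 = 959.0 m/day.
Hydraulic gradient i = (260.19 − 250.84) / 588 = 9.35 / 588 = 0.01590.
Darcy flux q = K · i = 959.0 × 0.01590 = 15.25 m/day.
Seepage velocity v = q / n_e = 15.25 / 0.31 = 49.19 m/day.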